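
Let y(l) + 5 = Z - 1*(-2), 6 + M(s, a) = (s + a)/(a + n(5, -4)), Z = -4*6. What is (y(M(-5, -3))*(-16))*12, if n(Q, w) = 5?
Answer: 5184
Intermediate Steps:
Z = -24
M(s, a) = -6 + (a + s)/(5 + a) (M(s, a) = -6 + (s + a)/(a + 5) = -6 + (a + s)/(5 + a))
y(l) = -27 (y(l) = -5 + (-24 - 1*(-2)) = -5 + (-24 + 2) = -5 - 22 = -27)
(y(M(-5, -3))*(-16))*12 = -27*(-16)*12 = 432*12 = 5184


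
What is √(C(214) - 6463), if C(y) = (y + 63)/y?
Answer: 3*I*√32880030/214 ≈ 80.385*I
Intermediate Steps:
C(y) = (63 + y)/y
√(C(214) - 6463) = √((63 + 214)/214 - 6463) = √((1/214)*277 - 6463) = √(277/214 - 6463) = √(-1382805/214) = 3*I*√32880030/214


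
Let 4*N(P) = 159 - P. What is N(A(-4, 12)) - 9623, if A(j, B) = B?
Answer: -38345/4 ≈ -9586.3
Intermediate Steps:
N(P) = 159/4 - P/4 (N(P) = (159 - P)/4 = 159/4 - P/4)
N(A(-4, 12)) - 9623 = (159/4 - ¼*12) - 9623 = (159/4 - 3) - 9623 = 147/4 - 9623 = -38345/4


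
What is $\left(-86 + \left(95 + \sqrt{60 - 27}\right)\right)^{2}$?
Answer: $\left(9 + \sqrt{33}\right)^{2} \approx 217.4$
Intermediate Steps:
$\left(-86 + \left(95 + \sqrt{60 - 27}\right)\right)^{2} = \left(-86 + \left(95 + \sqrt{33}\right)\right)^{2} = \left(9 + \sqrt{33}\right)^{2}$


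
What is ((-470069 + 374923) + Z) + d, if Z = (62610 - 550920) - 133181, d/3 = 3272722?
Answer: 9101529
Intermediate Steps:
d = 9818166 (d = 3*3272722 = 9818166)
Z = -621491 (Z = -488310 - 133181 = -621491)
((-470069 + 374923) + Z) + d = ((-470069 + 374923) - 621491) + 9818166 = (-95146 - 621491) + 9818166 = -716637 + 9818166 = 9101529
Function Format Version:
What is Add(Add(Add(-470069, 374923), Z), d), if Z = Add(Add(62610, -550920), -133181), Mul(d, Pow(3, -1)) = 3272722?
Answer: 9101529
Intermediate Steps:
d = 9818166 (d = Mul(3, 3272722) = 9818166)
Z = -621491 (Z = Add(-488310, -133181) = -621491)
Add(Add(Add(-470069, 374923), Z), d) = Add(Add(Add(-470069, 374923), -621491), 9818166) = Add(Add(-95146, -621491), 9818166) = Add(-716637, 9818166) = 9101529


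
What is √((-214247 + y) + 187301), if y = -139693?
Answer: I*√166639 ≈ 408.21*I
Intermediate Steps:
√((-214247 + y) + 187301) = √((-214247 - 139693) + 187301) = √(-353940 + 187301) = √(-166639) = I*√166639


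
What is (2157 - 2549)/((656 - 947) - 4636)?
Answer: 392/4927 ≈ 0.079562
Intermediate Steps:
(2157 - 2549)/((656 - 947) - 4636) = -392/(-291 - 4636) = -392/(-4927) = -392*(-1/4927) = 392/4927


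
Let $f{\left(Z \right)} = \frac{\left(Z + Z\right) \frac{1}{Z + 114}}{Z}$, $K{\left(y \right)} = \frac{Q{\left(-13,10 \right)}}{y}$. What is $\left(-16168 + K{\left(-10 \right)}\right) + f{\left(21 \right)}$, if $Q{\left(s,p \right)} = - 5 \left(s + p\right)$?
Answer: $- \frac{4365761}{270} \approx -16169.0$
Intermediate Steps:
$Q{\left(s,p \right)} = - 5 p - 5 s$ ($Q{\left(s,p \right)} = - 5 \left(p + s\right) = - 5 p - 5 s$)
$K{\left(y \right)} = \frac{15}{y}$ ($K{\left(y \right)} = \frac{\left(-5\right) 10 - -65}{y} = \frac{-50 + 65}{y} = \frac{15}{y}$)
$f{\left(Z \right)} = \frac{2}{114 + Z}$ ($f{\left(Z \right)} = \frac{2 Z \frac{1}{114 + Z}}{Z} = \frac{2}{114 + Z}$)
$\left(-16168 + K{\left(-10 \right)}\right) + f{\left(21 \right)} = \left(-16168 + \frac{15}{-10}\right) + \frac{2}{114 + 21} = \left(-16168 + 15 \left(- \frac{1}{10}\right)\right) + \frac{2}{135} = \left(-16168 - \frac{3}{2}\right) + 2 \cdot \frac{1}{135} = - \frac{32339}{2} + \frac{2}{135} = - \frac{4365761}{270}$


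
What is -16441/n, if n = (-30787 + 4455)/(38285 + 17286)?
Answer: 913642811/26332 ≈ 34697.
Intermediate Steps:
n = -26332/55571 ≈ -0.47384
-16441/n = -16441/(-26332/55571) = -16441*(-55571/26332) = 913642811/26332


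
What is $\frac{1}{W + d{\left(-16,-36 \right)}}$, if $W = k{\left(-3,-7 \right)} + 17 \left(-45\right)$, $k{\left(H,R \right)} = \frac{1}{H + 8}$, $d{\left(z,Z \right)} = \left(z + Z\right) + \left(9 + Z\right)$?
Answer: $- \frac{5}{4219} \approx -0.0011851$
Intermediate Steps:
$d{\left(z,Z \right)} = 9 + z + 2 Z$ ($d{\left(z,Z \right)} = \left(Z + z\right) + \left(9 + Z\right) = 9 + z + 2 Z$)
$k{\left(H,R \right)} = \frac{1}{8 + H}$
$W = - \frac{3824}{5}$ ($W = \frac{1}{8 - 3} + 17 \left(-45\right) = \frac{1}{5} - 765 = - \frac{3824}{5} \approx -764.8$)
$\frac{1}{W + d{\left(-16,-36 \right)}} = \frac{1}{- \frac{3824}{5} + \left(9 - 16 + 2 \left(-36\right)\right)} = \frac{1}{- \frac{3824}{5} - 79} = \frac{1}{- \frac{4219}{5}} = - \frac{5}{4219}$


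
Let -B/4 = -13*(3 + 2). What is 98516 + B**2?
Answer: 166116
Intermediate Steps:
B = 260 (B = -(-52)*(3 + 2) = -(-52)*5 = -4*(-65) = 260)
98516 + B**2 = 98516 + 260**2 = 98516 + 67600 = 166116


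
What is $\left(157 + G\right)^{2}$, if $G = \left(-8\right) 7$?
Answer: $10201$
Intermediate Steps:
$G = -56$
$\left(157 + G\right)^{2} = \left(157 - 56\right)^{2} = 101^{2} = 10201$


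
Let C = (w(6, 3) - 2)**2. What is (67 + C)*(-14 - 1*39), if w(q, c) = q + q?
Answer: -8851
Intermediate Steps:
w(q, c) = 2*q
C = 100 (C = (2*6 - 2)**2 = (12 - 2)**2 = 10**2 = 100)
(67 + C)*(-14 - 1*39) = (67 + 100)*(-14 - 1*39) = 167*(-14 - 39) = 167*(-53) = -8851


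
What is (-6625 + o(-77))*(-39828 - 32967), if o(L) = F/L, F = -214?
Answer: 37118971245/77 ≈ 4.8206e+8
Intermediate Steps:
o(L) = -214/L
(-6625 + o(-77))*(-39828 - 32967) = (-6625 - 214/(-77))*(-39828 - 32967) = (-6625 - 214*(-1/77))*(-72795) = (-6625 + 214/77)*(-72795) = -509911/77*(-72795) = 37118971245/77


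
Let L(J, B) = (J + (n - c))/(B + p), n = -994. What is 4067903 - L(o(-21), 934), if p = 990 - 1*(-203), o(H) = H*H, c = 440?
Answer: 2884143558/709 ≈ 4.0679e+6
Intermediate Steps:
o(H) = H²
p = 1193 (p = 990 + 203 = 1193)
L(J, B) = (-1434 + J)/(1193 + B) (L(J, B) = (J + (-994 - 1*440))/(B + 1193) = (J + (-994 - 440))/(1193 + B) = (J - 1434)/(1193 + B) = (-1434 + J)/(1193 + B))
4067903 - L(o(-21), 934) = 4067903 - (-1434 + (-21)²)/(1193 + 934) = 4067903 - (-1434 + 441)/2127 = 4067903 - (-993)/2127 = 4067903 - 1*(-331/709) = 4067903 + 331/709 = 2884143558/709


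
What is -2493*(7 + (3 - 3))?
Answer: -17451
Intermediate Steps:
-2493*(7 + (3 - 3)) = -2493*(7 + 0) = -2493*7 = -17451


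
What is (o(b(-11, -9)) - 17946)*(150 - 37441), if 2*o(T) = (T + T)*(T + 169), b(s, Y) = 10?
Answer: 602473396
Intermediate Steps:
o(T) = T*(169 + T) (o(T) = ((T + T)*(T + 169))/2 = ((2*T)*(169 + T))/2 = (2*T*(169 + T))/2 = T*(169 + T))
(o(b(-11, -9)) - 17946)*(150 - 37441) = (10*(169 + 10) - 17946)*(150 - 37441) = (10*179 - 17946)*(-37291) = (1790 - 17946)*(-37291) = -16156*(-37291) = 602473396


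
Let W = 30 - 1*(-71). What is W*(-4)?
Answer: -404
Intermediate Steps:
W = 101 (W = 30 + 71 = 101)
W*(-4) = 101*(-4) = -404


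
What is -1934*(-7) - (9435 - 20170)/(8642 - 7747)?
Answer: 2425449/179 ≈ 13550.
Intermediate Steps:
-1934*(-7) - (9435 - 20170)/(8642 - 7747) = 13538 - (-10735)/895 = 13538 - 1*(-2147/179) = 13538 + 2147/179 = 2425449/179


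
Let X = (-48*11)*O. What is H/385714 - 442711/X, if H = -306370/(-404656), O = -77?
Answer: -38559697308787/3541098676962 ≈ -10.889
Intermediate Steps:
H = 153185/202328 (H = -306370*(-1/404656) = 153185/202328 ≈ 0.75711)
X = 40656 (X = -48*11*(-77) = -528*(-77) = 40656)
H/385714 - 442711/X = (153185/202328)/385714 - 442711/40656 = (153185/202328)*(1/385714) - 442711*1/40656 = 153185/78040742192 - 442711/40656 = -38559697308787/3541098676962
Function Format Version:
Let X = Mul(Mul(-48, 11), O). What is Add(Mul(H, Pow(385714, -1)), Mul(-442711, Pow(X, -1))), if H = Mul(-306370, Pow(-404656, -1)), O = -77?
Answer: Rational(-38559697308787, 3541098676962) ≈ -10.889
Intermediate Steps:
H = Rational(153185, 202328) (H = Mul(-306370, Rational(-1, 404656)) = Rational(153185, 202328) ≈ 0.75711)
X = 40656 (X = Mul(Mul(-48, 11), -77) = Mul(-528, -77) = 40656)
Add(Mul(H, Pow(385714, -1)), Mul(-442711, Pow(X, -1))) = Add(Mul(Rational(153185, 202328), Pow(385714, -1)), Mul(-442711, Pow(40656, -1))) = Add(Mul(Rational(153185, 202328), Rational(1, 385714)), Mul(-442711, Rational(1, 40656))) = Add(Rational(153185, 78040742192), Rational(-442711, 40656)) = Rational(-38559697308787, 3541098676962)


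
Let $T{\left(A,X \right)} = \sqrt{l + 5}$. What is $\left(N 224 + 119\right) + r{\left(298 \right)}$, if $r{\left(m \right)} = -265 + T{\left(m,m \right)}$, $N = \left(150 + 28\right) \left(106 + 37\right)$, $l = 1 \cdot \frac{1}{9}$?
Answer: $5701550 + \frac{\sqrt{46}}{3} \approx 5.7016 \cdot 10^{6}$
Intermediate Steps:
$l = \frac{1}{9}$ ($l = 1 \cdot \frac{1}{9} = \frac{1}{9} \approx 0.11111$)
$N = 25454$ ($N = 178 \cdot 143 = 25454$)
$T{\left(A,X \right)} = \frac{\sqrt{46}}{3}$ ($T{\left(A,X \right)} = \sqrt{\frac{1}{9} + 5} = \sqrt{\frac{46}{9}} = \frac{\sqrt{46}}{3}$)
$r{\left(m \right)} = -265 + \frac{\sqrt{46}}{3}$
$\left(N 224 + 119\right) + r{\left(298 \right)} = \left(25454 \cdot 224 + 119\right) - \left(265 - \frac{\sqrt{46}}{3}\right) = \left(5701696 + 119\right) - \left(265 - \frac{\sqrt{46}}{3}\right) = 5701815 - \left(265 - \frac{\sqrt{46}}{3}\right) = 5701550 + \frac{\sqrt{46}}{3}$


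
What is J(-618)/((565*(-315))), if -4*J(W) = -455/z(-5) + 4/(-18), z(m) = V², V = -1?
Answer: -4097/6407100 ≈ -0.00063945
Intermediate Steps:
z(m) = 1 (z(m) = (-1)² = 1)
J(W) = 4097/36 (J(W) = -(-455/1 + 4/(-18))/4 = -(-455*1 + 4*(-1/18))/4 = -(-455 - 2/9)/4 = -¼*(-4097/9) = 4097/36)
J(-618)/((565*(-315))) = 4097/(36*((565*(-315)))) = (4097/36)/(-177975) = (4097/36)*(-1/177975) = -4097/6407100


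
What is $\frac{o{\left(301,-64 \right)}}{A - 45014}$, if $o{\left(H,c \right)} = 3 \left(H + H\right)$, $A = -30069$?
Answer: $- \frac{1806}{75083} \approx -0.024053$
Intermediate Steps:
$o{\left(H,c \right)} = 6 H$ ($o{\left(H,c \right)} = 3 \cdot 2 H = 6 H$)
$\frac{o{\left(301,-64 \right)}}{A - 45014} = \frac{6 \cdot 301}{-30069 - 45014} = \frac{1806}{-75083} = 1806 \left(- \frac{1}{75083}\right) = - \frac{1806}{75083}$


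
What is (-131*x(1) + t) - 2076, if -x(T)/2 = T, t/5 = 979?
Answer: 3081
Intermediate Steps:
t = 4895 (t = 5*979 = 4895)
x(T) = -2*T
(-131*x(1) + t) - 2076 = (-(-262) + 4895) - 2076 = (-131*(-2) + 4895) - 2076 = (262 + 4895) - 2076 = 5157 - 2076 = 3081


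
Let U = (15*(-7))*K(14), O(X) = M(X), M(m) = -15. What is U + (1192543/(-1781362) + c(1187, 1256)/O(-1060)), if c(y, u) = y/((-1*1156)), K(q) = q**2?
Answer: -1699760480549/82590420 ≈ -20581.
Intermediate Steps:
O(X) = -15
c(y, u) = -y/1156 (c(y, u) = y/(-1156) = y*(-1/1156) = -y/1156)
U = -20580 (U = (15*(-7))*14**2 = -105*196 = -20580)
U + (1192543/(-1781362) + c(1187, 1256)/O(-1060)) = -20580 + (1192543/(-1781362) - 1/1156*1187/(-15)) = -20580 + (1192543*(-1/1781362) - 1187/1156*(-1/15)) = -20580 + (-108413/161942 + 1187/17340) = -20580 - 49636949/82590420 = -1699760480549/82590420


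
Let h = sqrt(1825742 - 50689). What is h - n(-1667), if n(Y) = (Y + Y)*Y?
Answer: -5557778 + sqrt(1775053) ≈ -5.5564e+6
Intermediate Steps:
n(Y) = 2*Y**2 (n(Y) = (2*Y)*Y = 2*Y**2)
h = sqrt(1775053) ≈ 1332.3
h - n(-1667) = sqrt(1775053) - 2*(-1667)**2 = sqrt(1775053) - 2*2778889 = sqrt(1775053) - 1*5557778 = sqrt(1775053) - 5557778 = -5557778 + sqrt(1775053)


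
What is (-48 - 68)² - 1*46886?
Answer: -33430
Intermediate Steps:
(-48 - 68)² - 1*46886 = (-116)² - 46886 = 13456 - 46886 = -33430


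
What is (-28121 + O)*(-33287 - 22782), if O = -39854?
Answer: 3811290275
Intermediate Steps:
(-28121 + O)*(-33287 - 22782) = (-28121 - 39854)*(-33287 - 22782) = -67975*(-56069) = 3811290275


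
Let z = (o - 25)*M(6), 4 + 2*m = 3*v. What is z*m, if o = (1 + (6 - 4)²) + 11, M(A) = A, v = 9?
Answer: -621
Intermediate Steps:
m = 23/2 (m = -2 + (3*9)/2 = -2 + (½)*27 = -2 + 27/2 = 23/2 ≈ 11.500)
o = 16 (o = (1 + 2²) + 11 = (1 + 4) + 11 = 5 + 11 = 16)
z = -54 (z = (16 - 25)*6 = -9*6 = -54)
z*m = -54*23/2 = -621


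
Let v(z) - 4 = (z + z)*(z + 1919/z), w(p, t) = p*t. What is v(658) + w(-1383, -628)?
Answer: 1738294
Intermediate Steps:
v(z) = 4 + 2*z*(z + 1919/z) (v(z) = 4 + (z + z)*(z + 1919/z) = 4 + (2*z)*(z + 1919/z) = 4 + 2*z*(z + 1919/z))
v(658) + w(-1383, -628) = (3842 + 2*658²) - 1383*(-628) = (3842 + 2*432964) + 868524 = (3842 + 865928) + 868524 = 869770 + 868524 = 1738294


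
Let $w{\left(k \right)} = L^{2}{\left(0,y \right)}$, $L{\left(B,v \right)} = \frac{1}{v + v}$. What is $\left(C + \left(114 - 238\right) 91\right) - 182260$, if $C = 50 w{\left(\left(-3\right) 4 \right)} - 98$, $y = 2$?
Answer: $- \frac{1549111}{8} \approx -1.9364 \cdot 10^{5}$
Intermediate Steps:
$L{\left(B,v \right)} = \frac{1}{2 v}$
$w{\left(k \right)} = \frac{1}{16}$ ($w{\left(k \right)} = \left(\frac{1}{2 \cdot 2}\right)^{2} = \left(\frac{1}{2} \cdot \frac{1}{2}\right)^{2} = \left(\frac{1}{4}\right)^{2} = \frac{1}{16}$)
$C = - \frac{759}{8}$ ($C = 50 \cdot \frac{1}{16} - 98 = \frac{25}{8} - 98 = - \frac{759}{8} \approx -94.875$)
$\left(C + \left(114 - 238\right) 91\right) - 182260 = \left(- \frac{759}{8} + \left(114 - 238\right) 91\right) - 182260 = \left(- \frac{759}{8} - 11284\right) - 182260 = - \frac{91031}{8} - 182260 = - \frac{1549111}{8}$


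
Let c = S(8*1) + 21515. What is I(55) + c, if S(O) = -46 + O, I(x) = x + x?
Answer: 21587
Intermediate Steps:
I(x) = 2*x
c = 21477 (c = (-46 + 8*1) + 21515 = (-46 + 8) + 21515 = -38 + 21515 = 21477)
I(55) + c = 2*55 + 21477 = 110 + 21477 = 21587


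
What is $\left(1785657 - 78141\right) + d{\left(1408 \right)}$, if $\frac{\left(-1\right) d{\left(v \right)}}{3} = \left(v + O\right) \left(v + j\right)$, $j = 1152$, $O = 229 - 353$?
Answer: $-8153604$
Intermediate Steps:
$O = -124$ ($O = 229 - 353 = -124$)
$d{\left(v \right)} = - 3 \left(-124 + v\right) \left(1152 + v\right)$ ($d{\left(v \right)} = - 3 \left(v - 124\right) \left(v + 1152\right) = - 3 \left(-124 + v\right) \left(1152 + v\right)$)
$\left(1785657 - 78141\right) + d{\left(1408 \right)} = \left(1785657 - 78141\right) - \left(3913728 + 5947392\right) = \left(1785657 - 78141\right) - 9861120 = 1707516 - 9861120 = -8153604$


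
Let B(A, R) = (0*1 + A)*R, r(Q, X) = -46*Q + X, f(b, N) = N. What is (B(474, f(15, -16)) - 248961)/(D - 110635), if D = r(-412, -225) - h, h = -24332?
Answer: 256545/67576 ≈ 3.7964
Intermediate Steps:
r(Q, X) = X - 46*Q
B(A, R) = A*R (B(A, R) = (0 + A)*R = A*R)
D = 43059 (D = (-225 - 46*(-412)) - 1*(-24332) = (-225 + 18952) + 24332 = 18727 + 24332 = 43059)
(B(474, f(15, -16)) - 248961)/(D - 110635) = (474*(-16) - 248961)/(43059 - 110635) = (-7584 - 248961)/(-67576) = -256545*(-1/67576) = 256545/67576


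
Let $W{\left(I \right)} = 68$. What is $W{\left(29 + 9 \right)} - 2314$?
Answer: $-2246$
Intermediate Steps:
$W{\left(29 + 9 \right)} - 2314 = 68 - 2314 = -2246$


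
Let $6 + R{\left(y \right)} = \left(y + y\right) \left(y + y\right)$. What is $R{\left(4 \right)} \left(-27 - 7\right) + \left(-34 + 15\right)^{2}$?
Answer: $-1611$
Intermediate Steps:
$R{\left(y \right)} = -6 + 4 y^{2}$ ($R{\left(y \right)} = -6 + \left(y + y\right) \left(y + y\right) = -6 + 2 y 2 y = -6 + 4 y^{2}$)
$R{\left(4 \right)} \left(-27 - 7\right) + \left(-34 + 15\right)^{2} = \left(-6 + 4 \cdot 4^{2}\right) \left(-27 - 7\right) + \left(-34 + 15\right)^{2} = \left(-6 + 4 \cdot 16\right) \left(-34\right) + \left(-19\right)^{2} = \left(-6 + 64\right) \left(-34\right) + 361 = 58 \left(-34\right) + 361 = -1972 + 361 = -1611$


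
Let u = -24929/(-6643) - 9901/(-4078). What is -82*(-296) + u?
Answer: 657699650693/27090154 ≈ 24278.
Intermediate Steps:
u = 167432805/27090154 (u = -24929*(-1/6643) - 9901*(-1/4078) = 24929/6643 + 9901/4078 = 167432805/27090154 ≈ 6.1806)
-82*(-296) + u = -82*(-296) + 167432805/27090154 = 24272 + 167432805/27090154 = 657699650693/27090154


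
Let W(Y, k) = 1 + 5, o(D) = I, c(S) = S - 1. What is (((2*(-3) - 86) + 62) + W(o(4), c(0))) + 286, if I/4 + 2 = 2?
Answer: 262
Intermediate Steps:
c(S) = -1 + S
I = 0 (I = -8 + 4*2 = -8 + 8 = 0)
o(D) = 0
W(Y, k) = 6
(((2*(-3) - 86) + 62) + W(o(4), c(0))) + 286 = (((2*(-3) - 86) + 62) + 6) + 286 = (((-6 - 86) + 62) + 6) + 286 = ((-92 + 62) + 6) + 286 = (-30 + 6) + 286 = -24 + 286 = 262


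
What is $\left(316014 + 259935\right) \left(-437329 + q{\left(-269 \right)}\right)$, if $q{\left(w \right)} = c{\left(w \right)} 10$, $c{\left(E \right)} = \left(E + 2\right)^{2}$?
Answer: $158709082389$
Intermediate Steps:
$c{\left(E \right)} = \left(2 + E\right)^{2}$
$q{\left(w \right)} = 10 \left(2 + w\right)^{2}$ ($q{\left(w \right)} = \left(2 + w\right)^{2} \cdot 10 = 10 \left(2 + w\right)^{2}$)
$\left(316014 + 259935\right) \left(-437329 + q{\left(-269 \right)}\right) = \left(316014 + 259935\right) \left(-437329 + 10 \left(2 - 269\right)^{2}\right) = 575949 \left(-437329 + 10 \left(-267\right)^{2}\right) = 575949 \left(-437329 + 10 \cdot 71289\right) = 575949 \left(-437329 + 712890\right) = 575949 \cdot 275561 = 158709082389$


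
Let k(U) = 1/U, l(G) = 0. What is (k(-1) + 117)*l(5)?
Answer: 0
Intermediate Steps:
k(U) = 1/U
(k(-1) + 117)*l(5) = (1/(-1) + 117)*0 = (-1 + 117)*0 = 116*0 = 0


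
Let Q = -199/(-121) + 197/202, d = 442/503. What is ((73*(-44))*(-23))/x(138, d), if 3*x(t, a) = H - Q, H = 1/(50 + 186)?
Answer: -639209725968/7543909 ≈ -84732.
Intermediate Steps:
d = 442/503 (d = 442*(1/503) = 442/503 ≈ 0.87873)
H = 1/236 ≈ 0.0042373
Q = 64035/24442 (Q = -199*(-1/121) + 197*(1/202) = 199/121 + 197/202 = 64035/24442 ≈ 2.6199)
x(t, a) = -7543909/8652468 (x(t, a) = (1/236 - 1*64035/24442)/3 = (1/236 - 64035/24442)/3 = (1/3)*(-7543909/2884156) = -7543909/8652468)
((73*(-44))*(-23))/x(138, d) = ((73*(-44))*(-23))/(-7543909/8652468) = -3212*(-23)*(-8652468/7543909) = 73876*(-8652468/7543909) = -639209725968/7543909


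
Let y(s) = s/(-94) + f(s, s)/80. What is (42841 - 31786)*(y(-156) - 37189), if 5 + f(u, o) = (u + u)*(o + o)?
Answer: -299036571537/752 ≈ -3.9766e+8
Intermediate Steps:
f(u, o) = -5 + 4*o*u (f(u, o) = -5 + (u + u)*(o + o) = -5 + (2*u)*(2*o) = -5 + 4*o*u)
y(s) = -1/16 - s/94 + s²/20 (y(s) = s/(-94) + (-5 + 4*s*s)/80 = s*(-1/94) + (-5 + 4*s²)*(1/80) = -s/94 + (-1/16 + s²/20) = -1/16 - s/94 + s²/20)
(42841 - 31786)*(y(-156) - 37189) = (42841 - 31786)*((-1/16 - 1/94*(-156) + (1/20)*(-156)²) - 37189) = 11055*((-1/16 + 78/47 + (1/20)*24336) - 37189) = 11055*((-1/16 + 78/47 + 6084/5) - 37189) = 11055*(4581173/3760 - 37189) = 11055*(-135249467/3760) = -299036571537/752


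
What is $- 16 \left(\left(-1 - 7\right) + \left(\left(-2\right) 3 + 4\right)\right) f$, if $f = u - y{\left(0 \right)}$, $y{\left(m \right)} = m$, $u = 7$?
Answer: $1120$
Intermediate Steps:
$f = 7$ ($f = 7 - 0 = 7 + 0 = 7$)
$- 16 \left(\left(-1 - 7\right) + \left(\left(-2\right) 3 + 4\right)\right) f = - 16 \left(\left(-1 - 7\right) + \left(\left(-2\right) 3 + 4\right)\right) 7 = - 16 \left(-8 + \left(-6 + 4\right)\right) 7 = - 16 \left(-8 - 2\right) 7 = \left(-16\right) \left(-10\right) 7 = 160 \cdot 7 = 1120$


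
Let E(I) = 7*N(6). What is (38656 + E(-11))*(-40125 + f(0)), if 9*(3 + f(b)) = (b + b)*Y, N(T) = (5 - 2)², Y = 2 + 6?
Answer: -1553716032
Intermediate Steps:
Y = 8
N(T) = 9 (N(T) = 3² = 9)
E(I) = 63 (E(I) = 7*9 = 63)
f(b) = -3 + 16*b/9 (f(b) = -3 + ((b + b)*8)/9 = -3 + ((2*b)*8)/9 = -3 + (16*b)/9 = -3 + 16*b/9)
(38656 + E(-11))*(-40125 + f(0)) = (38656 + 63)*(-40125 + (-3 + (16/9)*0)) = 38719*(-40125 + (-3 + 0)) = 38719*(-40125 - 3) = 38719*(-40128) = -1553716032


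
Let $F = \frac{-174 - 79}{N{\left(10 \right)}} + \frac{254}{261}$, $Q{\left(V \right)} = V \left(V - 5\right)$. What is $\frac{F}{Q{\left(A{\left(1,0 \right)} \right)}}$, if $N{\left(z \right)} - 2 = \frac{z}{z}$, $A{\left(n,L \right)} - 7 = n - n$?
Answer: $- \frac{21757}{3654} \approx -5.9543$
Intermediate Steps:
$A{\left(n,L \right)} = 7$ ($A{\left(n,L \right)} = 7 + \left(n - n\right) = 7 + 0 = 7$)
$N{\left(z \right)} = 3$ ($N{\left(z \right)} = 2 + \frac{z}{z} = 2 + 1 = 3$)
$Q{\left(V \right)} = V \left(-5 + V\right)$
$F = - \frac{21757}{261}$ ($F = \frac{-174 - 79}{3} + \frac{254}{261} = \left(-174 - 79\right) \frac{1}{3} + 254 \cdot \frac{1}{261} = \left(-253\right) \frac{1}{3} + \frac{254}{261} = - \frac{253}{3} + \frac{254}{261} = - \frac{21757}{261} \approx -83.36$)
$\frac{F}{Q{\left(A{\left(1,0 \right)} \right)}} = - \frac{21757}{261 \cdot 7 \left(-5 + 7\right)} = - \frac{21757}{261 \cdot 7 \cdot 2} = - \frac{21757}{261 \cdot 14} = \left(- \frac{21757}{261}\right) \frac{1}{14} = - \frac{21757}{3654}$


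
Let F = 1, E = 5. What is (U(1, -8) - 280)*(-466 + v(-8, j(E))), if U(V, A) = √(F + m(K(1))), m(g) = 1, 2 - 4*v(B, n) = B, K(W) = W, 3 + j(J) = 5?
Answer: 129780 - 927*√2/2 ≈ 1.2912e+5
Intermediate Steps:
j(J) = 2 (j(J) = -3 + 5 = 2)
v(B, n) = ½ - B/4
U(V, A) = √2 (U(V, A) = √(1 + 1) = √2)
(U(1, -8) - 280)*(-466 + v(-8, j(E))) = (√2 - 280)*(-466 + (½ - ¼*(-8))) = (-280 + √2)*(-466 + (½ + 2)) = (-280 + √2)*(-466 + 5/2) = (-280 + √2)*(-927/2) = 129780 - 927*√2/2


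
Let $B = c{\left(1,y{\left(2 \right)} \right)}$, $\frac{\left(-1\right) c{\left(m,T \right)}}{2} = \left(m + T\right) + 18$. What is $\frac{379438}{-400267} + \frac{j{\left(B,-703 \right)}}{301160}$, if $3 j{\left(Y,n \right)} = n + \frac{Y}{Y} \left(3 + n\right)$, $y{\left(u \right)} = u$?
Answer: $- \frac{343376218841}{361633229160} \approx -0.94952$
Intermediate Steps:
$c{\left(m,T \right)} = -36 - 2 T - 2 m$ ($c{\left(m,T \right)} = - 2 \left(\left(m + T\right) + 18\right) = - 2 \left(\left(T + m\right) + 18\right) = - 2 \left(18 + T + m\right) = -36 - 2 T - 2 m$)
$B = -42$ ($B = -36 - 4 - 2 = -42$)
$j{\left(Y,n \right)} = 1 + \frac{2 n}{3}$ ($j{\left(Y,n \right)} = \frac{n + \frac{Y}{Y} \left(3 + n\right)}{3} = \frac{n + 1 \left(3 + n\right)}{3} = \frac{n + \left(3 + n\right)}{3} = \frac{3 + 2 n}{3} = 1 + \frac{2 n}{3}$)
$\frac{379438}{-400267} + \frac{j{\left(B,-703 \right)}}{301160} = \frac{379438}{-400267} + \frac{1 + \frac{2}{3} \left(-703\right)}{301160} = 379438 \left(- \frac{1}{400267}\right) + \left(1 - \frac{1406}{3}\right) \frac{1}{301160} = - \frac{379438}{400267} - \frac{1403}{903480} = - \frac{343376218841}{361633229160}$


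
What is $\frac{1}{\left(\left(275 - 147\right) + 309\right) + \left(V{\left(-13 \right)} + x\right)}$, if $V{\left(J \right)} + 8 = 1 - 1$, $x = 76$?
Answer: $\frac{1}{505} \approx 0.0019802$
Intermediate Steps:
$V{\left(J \right)} = -8$ ($V{\left(J \right)} = -8 + \left(1 - 1\right) = -8 + 0 = -8$)
$\frac{1}{\left(\left(275 - 147\right) + 309\right) + \left(V{\left(-13 \right)} + x\right)} = \frac{1}{\left(\left(275 - 147\right) + 309\right) + \left(-8 + 76\right)} = \frac{1}{\left(128 + 309\right) + 68} = \frac{1}{437 + 68} = \frac{1}{505}$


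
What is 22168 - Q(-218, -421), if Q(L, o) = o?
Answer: 22589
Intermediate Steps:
22168 - Q(-218, -421) = 22168 - 1*(-421) = 22168 + 421 = 22589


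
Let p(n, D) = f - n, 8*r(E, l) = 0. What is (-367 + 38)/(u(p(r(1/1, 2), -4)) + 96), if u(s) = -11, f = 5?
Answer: -329/85 ≈ -3.8706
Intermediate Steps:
r(E, l) = 0 (r(E, l) = (⅛)*0 = 0)
p(n, D) = 5 - n
(-367 + 38)/(u(p(r(1/1, 2), -4)) + 96) = (-367 + 38)/(-11 + 96) = -329/85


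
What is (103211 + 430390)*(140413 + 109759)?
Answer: 133492029372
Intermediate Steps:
(103211 + 430390)*(140413 + 109759) = 533601*250172 = 133492029372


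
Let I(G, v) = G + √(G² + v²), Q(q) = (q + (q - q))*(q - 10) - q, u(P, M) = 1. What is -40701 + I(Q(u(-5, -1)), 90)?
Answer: -40711 + 10*√82 ≈ -40620.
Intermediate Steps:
Q(q) = -q + q*(-10 + q) (Q(q) = (q + 0)*(-10 + q) - q = q*(-10 + q) - q = -q + q*(-10 + q))
-40701 + I(Q(u(-5, -1)), 90) = -40701 + (1*(-11 + 1) + √((1*(-11 + 1))² + 90²)) = -40701 + (1*(-10) + √((1*(-10))² + 8100)) = -40701 + (-10 + √((-10)² + 8100)) = -40701 + (-10 + √(100 + 8100)) = -40701 + (-10 + √8200) = -40701 + (-10 + 10*√82) = -40711 + 10*√82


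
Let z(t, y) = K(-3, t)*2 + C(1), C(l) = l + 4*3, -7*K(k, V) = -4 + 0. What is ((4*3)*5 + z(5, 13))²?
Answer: 269361/49 ≈ 5497.2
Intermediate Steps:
K(k, V) = 4/7 (K(k, V) = -(-4 + 0)/7 = -⅐*(-4) = 4/7)
C(l) = 12 + l (C(l) = l + 12 = 12 + l)
z(t, y) = 99/7 (z(t, y) = (4/7)*2 + (12 + 1) = 8/7 + 13 = 99/7)
((4*3)*5 + z(5, 13))² = ((4*3)*5 + 99/7)² = (12*5 + 99/7)² = (60 + 99/7)² = (519/7)² = 269361/49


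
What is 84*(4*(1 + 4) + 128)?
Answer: 12432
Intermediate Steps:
84*(4*(1 + 4) + 128) = 84*(4*5 + 128) = 84*(20 + 128) = 84*148 = 12432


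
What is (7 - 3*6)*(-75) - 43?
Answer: 782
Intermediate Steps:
(7 - 3*6)*(-75) - 43 = (7 - 18)*(-75) - 43 = -11*(-75) - 43 = 825 - 43 = 782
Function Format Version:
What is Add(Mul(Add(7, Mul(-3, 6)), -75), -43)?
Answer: 782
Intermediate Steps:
Add(Mul(Add(7, Mul(-3, 6)), -75), -43) = Add(Mul(Add(7, -18), -75), -43) = Add(Mul(-11, -75), -43) = Add(825, -43) = 782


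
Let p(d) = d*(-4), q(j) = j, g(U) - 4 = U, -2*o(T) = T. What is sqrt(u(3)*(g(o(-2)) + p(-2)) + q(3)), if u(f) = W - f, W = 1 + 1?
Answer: I*sqrt(10) ≈ 3.1623*I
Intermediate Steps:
W = 2
o(T) = -T/2
u(f) = 2 - f
g(U) = 4 + U
p(d) = -4*d
sqrt(u(3)*(g(o(-2)) + p(-2)) + q(3)) = sqrt((2 - 1*3)*((4 - 1/2*(-2)) - 4*(-2)) + 3) = sqrt((2 - 3)*((4 + 1) + 8) + 3) = sqrt(-(5 + 8) + 3) = sqrt(-1*13 + 3) = sqrt(-13 + 3) = sqrt(-10) = I*sqrt(10)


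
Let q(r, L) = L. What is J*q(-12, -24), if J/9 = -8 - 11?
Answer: 4104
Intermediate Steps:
J = -171 (J = 9*(-8 - 11) = 9*(-19) = -171)
J*q(-12, -24) = -171*(-24) = 4104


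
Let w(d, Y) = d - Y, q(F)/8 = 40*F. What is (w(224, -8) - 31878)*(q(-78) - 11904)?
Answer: 1166598144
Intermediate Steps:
q(F) = 320*F (q(F) = 8*(40*F) = 320*F)
(w(224, -8) - 31878)*(q(-78) - 11904) = ((224 - 1*(-8)) - 31878)*(320*(-78) - 11904) = ((224 + 8) - 31878)*(-24960 - 11904) = (232 - 31878)*(-36864) = -31646*(-36864) = 1166598144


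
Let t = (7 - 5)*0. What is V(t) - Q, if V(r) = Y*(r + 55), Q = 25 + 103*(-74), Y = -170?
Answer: -1753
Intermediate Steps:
t = 0 (t = 2*0 = 0)
Q = -7597 (Q = 25 - 7622 = -7597)
V(r) = -9350 - 170*r (V(r) = -170*(r + 55) = -170*(55 + r) = -9350 - 170*r)
V(t) - Q = (-9350 - 170*0) - 1*(-7597) = (-9350 + 0) + 7597 = -9350 + 7597 = -1753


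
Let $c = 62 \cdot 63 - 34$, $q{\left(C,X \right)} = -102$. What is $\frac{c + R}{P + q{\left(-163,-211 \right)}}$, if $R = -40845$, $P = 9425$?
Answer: $- \frac{36973}{9323} \approx -3.9658$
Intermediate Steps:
$c = 3872$ ($c = 3906 - 34 = 3872$)
$\frac{c + R}{P + q{\left(-163,-211 \right)}} = \frac{3872 - 40845}{9425 - 102} = - \frac{36973}{9323}$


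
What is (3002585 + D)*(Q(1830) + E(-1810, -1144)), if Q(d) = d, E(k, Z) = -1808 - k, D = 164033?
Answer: 5801244176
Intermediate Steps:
(3002585 + D)*(Q(1830) + E(-1810, -1144)) = (3002585 + 164033)*(1830 + (-1808 - 1*(-1810))) = 3166618*(1830 + (-1808 + 1810)) = 3166618*(1830 + 2) = 3166618*1832 = 5801244176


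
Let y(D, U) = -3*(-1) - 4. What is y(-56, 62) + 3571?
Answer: 3570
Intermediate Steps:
y(D, U) = -1 (y(D, U) = 3 - 4 = -1)
y(-56, 62) + 3571 = -1 + 3571 = 3570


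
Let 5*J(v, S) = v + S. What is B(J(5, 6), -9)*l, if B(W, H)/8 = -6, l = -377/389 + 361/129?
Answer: -1468736/16727 ≈ -87.806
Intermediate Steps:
J(v, S) = S/5 + v/5 (J(v, S) = (v + S)/5 = (S + v)/5 = S/5 + v/5)
l = 91796/50181 (l = -377*1/389 + 361*(1/129) = -377/389 + 361/129 = 91796/50181 ≈ 1.8293)
B(W, H) = -48 (B(W, H) = 8*(-6) = -48)
B(J(5, 6), -9)*l = -48*91796/50181 = -1468736/16727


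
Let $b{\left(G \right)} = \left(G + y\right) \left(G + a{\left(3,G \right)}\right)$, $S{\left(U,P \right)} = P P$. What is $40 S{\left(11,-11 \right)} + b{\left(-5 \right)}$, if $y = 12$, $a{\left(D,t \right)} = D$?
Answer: $4826$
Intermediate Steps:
$S{\left(U,P \right)} = P^{2}$
$b{\left(G \right)} = \left(3 + G\right) \left(12 + G\right)$ ($b{\left(G \right)} = \left(G + 12\right) \left(G + 3\right) = \left(12 + G\right) \left(3 + G\right) = \left(3 + G\right) \left(12 + G\right)$)
$40 S{\left(11,-11 \right)} + b{\left(-5 \right)} = 40 \left(-11\right)^{2} + \left(36 + \left(-5\right)^{2} + 15 \left(-5\right)\right) = 40 \cdot 121 + \left(36 + 25 - 75\right) = 4840 - 14 = 4826$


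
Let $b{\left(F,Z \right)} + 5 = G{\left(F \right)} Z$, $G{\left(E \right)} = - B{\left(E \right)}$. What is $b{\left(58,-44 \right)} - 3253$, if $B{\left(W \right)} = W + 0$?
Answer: $-706$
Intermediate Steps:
$B{\left(W \right)} = W$
$G{\left(E \right)} = - E$
$b{\left(F,Z \right)} = -5 - F Z$ ($b{\left(F,Z \right)} = -5 + - F Z = -5 - F Z$)
$b{\left(58,-44 \right)} - 3253 = \left(-5 - 58 \left(-44\right)\right) - 3253 = \left(-5 + 2552\right) - 3253 = 2547 - 3253 = -706$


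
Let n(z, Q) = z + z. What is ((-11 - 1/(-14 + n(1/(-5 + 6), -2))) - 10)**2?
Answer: 63001/144 ≈ 437.51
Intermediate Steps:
n(z, Q) = 2*z
((-11 - 1/(-14 + n(1/(-5 + 6), -2))) - 10)**2 = ((-11 - 1/(-14 + 2/(-5 + 6))) - 10)**2 = ((-11 - 1/(-14 + 2/1)) - 10)**2 = ((-11 - 1/(-14 + 2*1)) - 10)**2 = ((-11 - 1/(-14 + 2)) - 10)**2 = ((-11 - 1/(-12)) - 10)**2 = ((-11 - 1*(-1/12)) - 10)**2 = ((-11 + 1/12) - 10)**2 = (-131/12 - 10)**2 = (-251/12)**2 = 63001/144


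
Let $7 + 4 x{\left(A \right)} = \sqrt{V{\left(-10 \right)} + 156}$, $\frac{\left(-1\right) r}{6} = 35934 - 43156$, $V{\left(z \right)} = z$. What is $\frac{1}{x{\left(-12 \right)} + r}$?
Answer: $\frac{693284}{30040168895} - \frac{4 \sqrt{146}}{30040168895} \approx 2.3077 \cdot 10^{-5}$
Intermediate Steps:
$r = 43332$ ($r = - 6 \left(35934 - 43156\right) = \left(-6\right) \left(-7222\right) = 43332$)
$x{\left(A \right)} = - \frac{7}{4} + \frac{\sqrt{146}}{4}$ ($x{\left(A \right)} = - \frac{7}{4} + \frac{\sqrt{-10 + 156}}{4} = - \frac{7}{4} + \frac{\sqrt{146}}{4}$)
$\frac{1}{x{\left(-12 \right)} + r} = \frac{1}{\left(- \frac{7}{4} + \frac{\sqrt{146}}{4}\right) + 43332} = \frac{1}{\frac{173321}{4} + \frac{\sqrt{146}}{4}}$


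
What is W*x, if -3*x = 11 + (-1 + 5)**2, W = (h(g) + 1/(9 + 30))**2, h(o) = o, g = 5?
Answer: -38416/169 ≈ -227.31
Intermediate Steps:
W = 38416/1521 (W = (5 + 1/(9 + 30))**2 = (5 + 1/39)**2 = (196/39)**2 = 38416/1521 ≈ 25.257)
x = -9 (x = -(11 + (-1 + 5)**2)/3 = -(11 + 4**2)/3 = -(11 + 16)/3 = -1/3*27 = -9)
W*x = (38416/1521)*(-9) = -38416/169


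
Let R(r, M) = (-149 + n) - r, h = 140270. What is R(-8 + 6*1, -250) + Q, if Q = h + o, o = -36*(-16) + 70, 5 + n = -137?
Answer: 140627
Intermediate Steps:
n = -142 (n = -5 - 137 = -142)
o = 646 (o = 576 + 70 = 646)
R(r, M) = -291 - r (R(r, M) = (-149 - 142) - r = -291 - r)
Q = 140916 (Q = 140270 + 646 = 140916)
R(-8 + 6*1, -250) + Q = (-291 - (-8 + 6*1)) + 140916 = (-291 - (-8 + 6)) + 140916 = (-291 - 1*(-2)) + 140916 = (-291 + 2) + 140916 = -289 + 140916 = 140627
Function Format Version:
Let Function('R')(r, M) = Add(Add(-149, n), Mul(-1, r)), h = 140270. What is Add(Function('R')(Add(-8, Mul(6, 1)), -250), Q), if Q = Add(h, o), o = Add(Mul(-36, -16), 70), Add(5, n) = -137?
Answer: 140627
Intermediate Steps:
n = -142 (n = Add(-5, -137) = -142)
o = 646 (o = Add(576, 70) = 646)
Function('R')(r, M) = Add(-291, Mul(-1, r)) (Function('R')(r, M) = Add(Add(-149, -142), Mul(-1, r)) = Add(-291, Mul(-1, r)))
Q = 140916 (Q = Add(140270, 646) = 140916)
Add(Function('R')(Add(-8, Mul(6, 1)), -250), Q) = Add(Add(-291, Mul(-1, Add(-8, Mul(6, 1)))), 140916) = Add(Add(-291, Mul(-1, Add(-8, 6))), 140916) = Add(Add(-291, Mul(-1, -2)), 140916) = Add(Add(-291, 2), 140916) = Add(-289, 140916) = 140627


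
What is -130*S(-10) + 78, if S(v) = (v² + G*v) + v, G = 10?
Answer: 1378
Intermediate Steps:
S(v) = v² + 11*v (S(v) = (v² + 10*v) + v = v² + 11*v)
-130*S(-10) + 78 = -(-1300)*(11 - 10) + 78 = -(-1300) + 78 = -130*(-10) + 78 = 1300 + 78 = 1378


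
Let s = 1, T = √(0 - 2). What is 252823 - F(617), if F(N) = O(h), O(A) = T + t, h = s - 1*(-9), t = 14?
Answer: 252809 - I*√2 ≈ 2.5281e+5 - 1.4142*I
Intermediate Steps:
T = I*√2 (T = √(-2) = I*√2 ≈ 1.4142*I)
h = 10 (h = 1 - 1*(-9) = 1 + 9 = 10)
O(A) = 14 + I*√2 (O(A) = I*√2 + 14 = 14 + I*√2)
F(N) = 14 + I*√2
252823 - F(617) = 252823 - (14 + I*√2) = 252823 + (-14 - I*√2) = 252809 - I*√2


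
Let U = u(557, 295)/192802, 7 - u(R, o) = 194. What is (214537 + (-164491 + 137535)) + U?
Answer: 36165991775/192802 ≈ 1.8758e+5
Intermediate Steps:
u(R, o) = -187 (u(R, o) = 7 - 1*194 = 7 - 194 = -187)
U = -187/192802 ≈ -0.00096991
(214537 + (-164491 + 137535)) + U = (214537 + (-164491 + 137535)) - 187/192802 = (214537 - 26956) - 187/192802 = 187581 - 187/192802 = 36165991775/192802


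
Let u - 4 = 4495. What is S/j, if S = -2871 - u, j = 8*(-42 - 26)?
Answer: 3685/272 ≈ 13.548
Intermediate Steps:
u = 4499 (u = 4 + 4495 = 4499)
j = -544 (j = 8*(-68) = -544)
S = -7370 (S = -2871 - 1*4499 = -2871 - 4499 = -7370)
S/j = -7370/(-544) = -7370*(-1/544) = 3685/272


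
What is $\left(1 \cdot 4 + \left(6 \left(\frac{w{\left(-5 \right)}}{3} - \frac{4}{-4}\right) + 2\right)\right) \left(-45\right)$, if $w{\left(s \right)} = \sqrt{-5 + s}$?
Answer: $-540 - 90 i \sqrt{10} \approx -540.0 - 284.6 i$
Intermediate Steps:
$\left(1 \cdot 4 + \left(6 \left(\frac{w{\left(-5 \right)}}{3} - \frac{4}{-4}\right) + 2\right)\right) \left(-45\right) = \left(1 \cdot 4 + \left(6 \left(\frac{\sqrt{-5 - 5}}{3} - \frac{4}{-4}\right) + 2\right)\right) \left(-45\right) = \left(4 + \left(6 \left(\sqrt{-10} \cdot \frac{1}{3} - -1\right) + 2\right)\right) \left(-45\right) = \left(4 + \left(6 \left(i \sqrt{10} \cdot \frac{1}{3} + 1\right) + 2\right)\right) \left(-45\right) = \left(4 + \left(6 \left(\frac{i \sqrt{10}}{3} + 1\right) + 2\right)\right) \left(-45\right) = \left(4 + \left(6 \left(1 + \frac{i \sqrt{10}}{3}\right) + 2\right)\right) \left(-45\right) = \left(4 + \left(\left(6 + 2 i \sqrt{10}\right) + 2\right)\right) \left(-45\right) = \left(4 + \left(8 + 2 i \sqrt{10}\right)\right) \left(-45\right) = \left(12 + 2 i \sqrt{10}\right) \left(-45\right) = -540 - 90 i \sqrt{10}$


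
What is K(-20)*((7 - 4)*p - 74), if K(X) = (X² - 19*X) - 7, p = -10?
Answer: -80392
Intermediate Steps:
K(X) = -7 + X² - 19*X
K(-20)*((7 - 4)*p - 74) = (-7 + (-20)² - 19*(-20))*((7 - 4)*(-10) - 74) = (-7 + 400 + 380)*(3*(-10) - 74) = 773*(-30 - 74) = 773*(-104) = -80392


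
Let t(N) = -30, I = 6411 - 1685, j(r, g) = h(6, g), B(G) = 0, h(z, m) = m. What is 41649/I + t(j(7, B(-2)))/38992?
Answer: 405959007/46069048 ≈ 8.8120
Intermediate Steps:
j(r, g) = g
I = 4726
41649/I + t(j(7, B(-2)))/38992 = 41649/4726 - 30/38992 = 41649*(1/4726) - 30*1/38992 = 41649/4726 - 15/19496 = 405959007/46069048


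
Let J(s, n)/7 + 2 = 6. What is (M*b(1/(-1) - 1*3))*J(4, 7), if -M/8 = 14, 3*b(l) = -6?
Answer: 6272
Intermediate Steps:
J(s, n) = 28 (J(s, n) = -14 + 7*6 = -14 + 42 = 28)
b(l) = -2 (b(l) = (⅓)*(-6) = -2)
M = -112 (M = -8*14 = -112)
(M*b(1/(-1) - 1*3))*J(4, 7) = -112*(-2)*28 = 224*28 = 6272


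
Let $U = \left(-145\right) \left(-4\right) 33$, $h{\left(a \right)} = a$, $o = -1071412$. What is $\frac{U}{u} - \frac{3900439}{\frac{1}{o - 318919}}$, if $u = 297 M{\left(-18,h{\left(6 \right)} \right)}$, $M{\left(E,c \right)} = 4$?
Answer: $\frac{48806111297926}{9} \approx 5.4229 \cdot 10^{12}$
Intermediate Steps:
$U = 19140$ ($U = 580 \cdot 33 = 19140$)
$u = 1188$ ($u = 297 \cdot 4 = 1188$)
$\frac{U}{u} - \frac{3900439}{\frac{1}{o - 318919}} = \frac{19140}{1188} - \frac{3900439}{\frac{1}{-1071412 - 318919}} = 19140 \cdot \frac{1}{1188} - \frac{3900439}{\frac{1}{-1390331}} = \frac{145}{9} - \frac{3900439}{- \frac{1}{1390331}} = \frac{145}{9} - -5422901255309 = \frac{145}{9} + 5422901255309 = \frac{48806111297926}{9}$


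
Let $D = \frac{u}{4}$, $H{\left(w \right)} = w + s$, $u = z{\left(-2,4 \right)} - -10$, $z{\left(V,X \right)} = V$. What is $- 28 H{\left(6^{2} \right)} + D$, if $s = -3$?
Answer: $-922$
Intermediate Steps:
$u = 8$ ($u = -2 - -10 = -2 + 10 = 8$)
$H{\left(w \right)} = -3 + w$ ($H{\left(w \right)} = w - 3 = -3 + w$)
$D = 2$ ($D = \frac{8}{4} = 8 \cdot \frac{1}{4} = 2$)
$- 28 H{\left(6^{2} \right)} + D = - 28 \left(-3 + 6^{2}\right) + 2 = - 28 \left(-3 + 36\right) + 2 = \left(-28\right) 33 + 2 = -924 + 2 = -922$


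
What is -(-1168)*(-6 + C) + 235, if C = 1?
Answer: -5605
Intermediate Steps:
-(-1168)*(-6 + C) + 235 = -(-1168)*(-6 + 1) + 235 = -(-1168)*(-5) + 235 = -292*20 + 235 = -5840 + 235 = -5605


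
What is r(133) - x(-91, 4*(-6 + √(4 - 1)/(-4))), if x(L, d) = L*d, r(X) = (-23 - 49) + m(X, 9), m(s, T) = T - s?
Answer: -2380 - 91*√3 ≈ -2537.6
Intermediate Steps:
r(X) = -63 - X (r(X) = (-23 - 49) + (9 - X) = -72 + (9 - X) = -63 - X)
r(133) - x(-91, 4*(-6 + √(4 - 1)/(-4))) = (-63 - 1*133) - (-91)*4*(-6 + √(4 - 1)/(-4)) = (-63 - 133) - (-91)*4*(-6 + √3*(-¼)) = -196 - (-91)*4*(-6 - √3/4) = -196 - (-91)*(-24 - √3) = -196 - (2184 + 91*√3) = -196 + (-2184 - 91*√3) = -2380 - 91*√3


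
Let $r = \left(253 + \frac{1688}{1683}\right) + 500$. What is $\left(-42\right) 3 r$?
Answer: $- \frac{17765818}{187} \approx -95004.0$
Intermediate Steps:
$r = \frac{1268987}{1683}$ ($r = \left(253 + 1688 \cdot \frac{1}{1683}\right) + 500 = \left(253 + \frac{1688}{1683}\right) + 500 = \frac{427487}{1683} + 500 = \frac{1268987}{1683} \approx 754.0$)
$\left(-42\right) 3 r = \left(-42\right) 3 \cdot \frac{1268987}{1683} = \left(-126\right) \frac{1268987}{1683} = - \frac{17765818}{187}$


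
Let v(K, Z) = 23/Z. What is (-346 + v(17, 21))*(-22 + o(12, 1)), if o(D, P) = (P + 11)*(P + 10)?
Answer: -796730/21 ≈ -37940.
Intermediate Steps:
o(D, P) = (10 + P)*(11 + P) (o(D, P) = (11 + P)*(10 + P) = (10 + P)*(11 + P))
(-346 + v(17, 21))*(-22 + o(12, 1)) = (-346 + 23/21)*(-22 + (110 + 1² + 21*1)) = (-346 + 23*(1/21))*(-22 + (110 + 1 + 21)) = (-346 + 23/21)*(-22 + 132) = -7243/21*110 = -796730/21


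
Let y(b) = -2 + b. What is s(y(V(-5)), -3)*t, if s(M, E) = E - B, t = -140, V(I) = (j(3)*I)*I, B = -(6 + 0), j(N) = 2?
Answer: -420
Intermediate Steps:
B = -6 (B = -1*6 = -6)
V(I) = 2*I**2 (V(I) = (2*I)*I = 2*I**2)
s(M, E) = 6 + E (s(M, E) = E - 1*(-6) = E + 6 = 6 + E)
s(y(V(-5)), -3)*t = (6 - 3)*(-140) = 3*(-140) = -420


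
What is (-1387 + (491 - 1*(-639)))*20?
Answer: -5140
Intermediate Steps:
(-1387 + (491 - 1*(-639)))*20 = (-1387 + (491 + 639))*20 = (-1387 + 1130)*20 = -257*20 = -5140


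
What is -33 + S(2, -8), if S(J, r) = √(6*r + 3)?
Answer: -33 + 3*I*√5 ≈ -33.0 + 6.7082*I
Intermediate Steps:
S(J, r) = √(3 + 6*r)
-33 + S(2, -8) = -33 + √(3 + 6*(-8)) = -33 + √(3 - 48) = -33 + √(-45) = -33 + 3*I*√5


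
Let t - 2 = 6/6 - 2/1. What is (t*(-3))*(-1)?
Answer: 3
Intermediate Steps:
t = 1 (t = 2 + (6/6 - 2/1) = 2 + (6*(⅙) - 2*1) = 2 + (1 - 2) = 2 - 1 = 1)
(t*(-3))*(-1) = (1*(-3))*(-1) = -3*(-1) = 3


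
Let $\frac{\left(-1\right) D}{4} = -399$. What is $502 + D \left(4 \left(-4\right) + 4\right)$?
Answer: $-18650$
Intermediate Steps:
$D = 1596$ ($D = \left(-4\right) \left(-399\right) = 1596$)
$502 + D \left(4 \left(-4\right) + 4\right) = 502 + 1596 \left(4 \left(-4\right) + 4\right) = 502 + 1596 \left(-16 + 4\right) = 502 + 1596 \left(-12\right) = 502 - 19152 = -18650$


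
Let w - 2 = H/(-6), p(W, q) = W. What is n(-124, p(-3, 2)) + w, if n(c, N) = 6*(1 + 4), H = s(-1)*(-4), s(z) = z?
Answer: 94/3 ≈ 31.333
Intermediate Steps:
H = 4 (H = -1*(-4) = 4)
n(c, N) = 30 (n(c, N) = 6*5 = 30)
w = 4/3 (w = 2 + 4/(-6) = 2 - ⅙*4 = 2 - ⅔ = 4/3 ≈ 1.3333)
n(-124, p(-3, 2)) + w = 30 + 4/3 = 94/3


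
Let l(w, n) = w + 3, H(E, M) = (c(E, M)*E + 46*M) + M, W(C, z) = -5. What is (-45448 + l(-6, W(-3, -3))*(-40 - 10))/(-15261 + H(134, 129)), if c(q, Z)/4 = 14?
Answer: 2059/77 ≈ 26.740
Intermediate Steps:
c(q, Z) = 56 (c(q, Z) = 4*14 = 56)
H(E, M) = 47*M + 56*E (H(E, M) = (56*E + 46*M) + M = (46*M + 56*E) + M = 47*M + 56*E)
l(w, n) = 3 + w
(-45448 + l(-6, W(-3, -3))*(-40 - 10))/(-15261 + H(134, 129)) = (-45448 + (3 - 6)*(-40 - 10))/(-15261 + (47*129 + 56*134)) = (-45448 - 3*(-50))/(-15261 + (6063 + 7504)) = (-45448 + 150)/(-15261 + 13567) = -45298/(-1694) = -45298*(-1/1694) = 2059/77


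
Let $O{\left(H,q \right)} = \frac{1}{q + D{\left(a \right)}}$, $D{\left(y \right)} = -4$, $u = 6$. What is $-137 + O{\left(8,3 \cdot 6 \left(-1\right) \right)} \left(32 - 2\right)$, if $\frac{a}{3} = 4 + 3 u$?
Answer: $- \frac{1522}{11} \approx -138.36$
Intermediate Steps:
$a = 66$ ($a = 3 \left(4 + 3 \cdot 6\right) = 3 \left(4 + 18\right) = 3 \cdot 22 = 66$)
$O{\left(H,q \right)} = \frac{1}{-4 + q}$ ($O{\left(H,q \right)} = \frac{1}{q - 4} = \frac{1}{-4 + q}$)
$-137 + O{\left(8,3 \cdot 6 \left(-1\right) \right)} \left(32 - 2\right) = -137 + \frac{32 - 2}{-4 + 3 \cdot 6 \left(-1\right)} = -137 + \frac{32 - 2}{-4 + 18 \left(-1\right)} = -137 + \frac{1}{-4 - 18} \cdot 30 = -137 + \frac{1}{-22} \cdot 30 = -137 - \frac{15}{11} = - \frac{1522}{11}$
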